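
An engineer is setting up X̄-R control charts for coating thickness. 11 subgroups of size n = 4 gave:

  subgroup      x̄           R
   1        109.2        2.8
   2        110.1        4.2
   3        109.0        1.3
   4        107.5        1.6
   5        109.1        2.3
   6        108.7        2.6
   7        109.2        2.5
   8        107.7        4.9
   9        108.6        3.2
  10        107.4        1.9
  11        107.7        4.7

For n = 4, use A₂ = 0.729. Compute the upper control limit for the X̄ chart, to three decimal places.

110.684

X̄̄ = (109.2 + 110.1 + 109.0 + 107.5 + 109.1 + 108.7 + 109.2 + 107.7 + 108.6 + 107.4 + 107.7) / 11 = 1194.2000 / 11 = 108.5636
R̄ = (2.8 + 4.2 + 1.3 + 1.6 + 2.3 + 2.6 + 2.5 + 4.9 + 3.2 + 1.9 + 4.7) / 11 = 32.0000 / 11 = 2.9091
UCL = X̄̄ + A₂·R̄ = 108.5636 + 0.729 × 2.9091 = 110.6844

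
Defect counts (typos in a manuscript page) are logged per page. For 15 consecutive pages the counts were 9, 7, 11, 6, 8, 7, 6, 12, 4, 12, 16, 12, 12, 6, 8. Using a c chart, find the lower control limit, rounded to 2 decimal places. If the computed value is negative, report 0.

0.03

c̄ = (9 + 7 + 11 + 6 + 8 + 7 + 6 + 12 + 4 + 12 + 16 + 12 + 12 + 6 + 8) / 15 = 136 / 15 = 9.0667
LCL = c̄ − 3√c̄ = 9.0667 − 3 × 3.0111 = 0.0334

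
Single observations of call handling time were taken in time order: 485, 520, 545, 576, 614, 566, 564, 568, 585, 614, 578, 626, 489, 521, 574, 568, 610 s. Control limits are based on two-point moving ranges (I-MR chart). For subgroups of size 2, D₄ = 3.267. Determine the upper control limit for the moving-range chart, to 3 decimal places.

119.041

Moving ranges: 35, 25, 31, 38, 48, 2, 4, 17, 29, 36, 48, 137, 32, 53, 6, 42; M̄R̄ = 583.0000 / 16 = 36.4375
UCL_MR = D₄·M̄R̄ = 3.267 × 36.4375 = 119.0413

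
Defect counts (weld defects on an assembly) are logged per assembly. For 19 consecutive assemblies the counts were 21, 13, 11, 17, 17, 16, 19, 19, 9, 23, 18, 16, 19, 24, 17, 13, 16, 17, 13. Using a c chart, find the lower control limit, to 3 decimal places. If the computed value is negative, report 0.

c̄ = (21 + 13 + 11 + 17 + 17 + 16 + 19 + 19 + 9 + 23 + 18 + 16 + 19 + 24 + 17 + 13 + 16 + 17 + 13) / 19 = 318 / 19 = 16.7368
LCL = c̄ − 3√c̄ = 16.7368 − 3 × 4.0911 = 4.4636

4.464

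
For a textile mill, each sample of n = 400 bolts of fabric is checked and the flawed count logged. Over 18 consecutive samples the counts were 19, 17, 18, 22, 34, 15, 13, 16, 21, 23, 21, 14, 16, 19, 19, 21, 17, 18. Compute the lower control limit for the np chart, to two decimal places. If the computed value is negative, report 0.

6.28

p̄ = Σdᵢ / (k·n) = 343 / (18 × 400) = 0.04764
LCL = np̄ − 3·√(np̄(1−p̄)) = 19.0556 − 3 × 4.2600 = 6.2755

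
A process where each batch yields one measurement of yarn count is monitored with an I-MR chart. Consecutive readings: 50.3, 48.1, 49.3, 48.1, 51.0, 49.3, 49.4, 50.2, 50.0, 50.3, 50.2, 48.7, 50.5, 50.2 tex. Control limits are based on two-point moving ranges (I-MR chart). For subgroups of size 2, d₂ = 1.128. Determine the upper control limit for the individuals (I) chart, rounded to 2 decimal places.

52.61

X̄ = (50.3 + 48.1 + 49.3 + 48.1 + 51.0 + 49.3 + 49.4 + 50.2 + 50.0 + 50.3 + 50.2 + 48.7 + 50.5 + 50.2) / 14 = 49.6857
Moving ranges: 2.2, 1.2, 1.2, 2.9, 1.7, 0.1, 0.8, 0.2, 0.3, 0.1, 1.5, 1.8, 0.3; M̄R̄ = 14.3000 / 13 = 1.1000
UCL = X̄ + 3·M̄R̄/d₂ = 49.6857 + 3 × 1.1000 / 1.128 = 52.6112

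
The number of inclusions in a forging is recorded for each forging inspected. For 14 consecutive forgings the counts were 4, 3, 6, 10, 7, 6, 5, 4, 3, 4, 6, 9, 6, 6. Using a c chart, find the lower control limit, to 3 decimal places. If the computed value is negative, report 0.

0.000

c̄ = (4 + 3 + 6 + 10 + 7 + 6 + 5 + 4 + 3 + 4 + 6 + 9 + 6 + 6) / 14 = 79 / 14 = 5.6429
LCL = c̄ − 3√c̄ = 5.6429 − 3 × 2.3755 = -1.4836 → 0 (cannot be negative)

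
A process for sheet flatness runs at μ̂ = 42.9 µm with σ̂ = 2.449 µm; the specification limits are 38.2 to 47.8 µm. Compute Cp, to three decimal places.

Cp = (USL − LSL) / (6σ̂) = (47.8 − 38.2) / (6 × 2.449) = 9.6000 / 14.6940 = 0.6533

0.653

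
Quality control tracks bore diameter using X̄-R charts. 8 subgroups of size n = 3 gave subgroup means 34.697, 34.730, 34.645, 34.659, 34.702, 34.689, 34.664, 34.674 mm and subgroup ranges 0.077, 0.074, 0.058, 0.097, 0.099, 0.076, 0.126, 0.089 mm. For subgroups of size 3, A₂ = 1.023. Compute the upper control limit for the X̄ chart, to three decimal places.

34.772

X̄̄ = (34.697 + 34.730 + 34.645 + 34.659 + 34.702 + 34.689 + 34.664 + 34.674) / 8 = 277.4600 / 8 = 34.6825
R̄ = (0.077 + 0.074 + 0.058 + 0.097 + 0.099 + 0.076 + 0.126 + 0.089) / 8 = 0.6960 / 8 = 0.0870
UCL = X̄̄ + A₂·R̄ = 34.6825 + 1.023 × 0.0870 = 34.7715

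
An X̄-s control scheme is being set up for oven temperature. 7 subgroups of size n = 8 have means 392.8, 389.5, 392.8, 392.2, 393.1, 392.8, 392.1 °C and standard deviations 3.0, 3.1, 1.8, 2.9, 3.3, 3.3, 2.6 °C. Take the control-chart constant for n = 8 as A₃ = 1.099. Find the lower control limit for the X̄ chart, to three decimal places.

X̄̄ = (392.8 + 389.5 + 392.8 + 392.2 + 393.1 + 392.8 + 392.1) / 7 = 392.1857
s̄ = (3.0 + 3.1 + 1.8 + 2.9 + 3.3 + 3.3 + 2.6) / 7 = 2.8571
LCL = X̄̄ − A₃·s̄ = 392.1857 − 1.099 × 2.8571 = 389.0457

389.046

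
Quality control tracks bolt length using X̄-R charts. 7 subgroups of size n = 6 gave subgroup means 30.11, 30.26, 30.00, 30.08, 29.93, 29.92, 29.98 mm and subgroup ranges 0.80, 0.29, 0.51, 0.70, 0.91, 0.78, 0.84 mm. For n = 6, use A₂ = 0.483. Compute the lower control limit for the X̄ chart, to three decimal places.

X̄̄ = (30.11 + 30.26 + 30.00 + 30.08 + 29.93 + 29.92 + 29.98) / 7 = 210.2800 / 7 = 30.0400
R̄ = (0.80 + 0.29 + 0.51 + 0.70 + 0.91 + 0.78 + 0.84) / 7 = 4.8300 / 7 = 0.6900
LCL = X̄̄ − A₂·R̄ = 30.0400 − 0.483 × 0.6900 = 29.7067

29.707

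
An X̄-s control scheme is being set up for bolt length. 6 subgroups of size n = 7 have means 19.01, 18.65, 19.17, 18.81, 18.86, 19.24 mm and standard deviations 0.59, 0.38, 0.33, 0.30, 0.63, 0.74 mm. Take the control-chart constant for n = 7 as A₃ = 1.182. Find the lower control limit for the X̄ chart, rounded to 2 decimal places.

X̄̄ = (19.01 + 18.65 + 19.17 + 18.81 + 18.86 + 19.24) / 6 = 18.9567
s̄ = (0.59 + 0.38 + 0.33 + 0.30 + 0.63 + 0.74) / 6 = 0.4950
LCL = X̄̄ − A₃·s̄ = 18.9567 − 1.182 × 0.4950 = 18.3716

18.37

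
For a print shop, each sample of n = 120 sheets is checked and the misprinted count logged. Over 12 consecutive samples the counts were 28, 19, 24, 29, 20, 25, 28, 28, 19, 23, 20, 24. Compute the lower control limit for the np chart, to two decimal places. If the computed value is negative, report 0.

10.79

p̄ = Σdᵢ / (k·n) = 287 / (12 × 120) = 0.19931
LCL = np̄ − 3·√(np̄(1−p̄)) = 23.9167 − 3 × 4.3761 = 10.7885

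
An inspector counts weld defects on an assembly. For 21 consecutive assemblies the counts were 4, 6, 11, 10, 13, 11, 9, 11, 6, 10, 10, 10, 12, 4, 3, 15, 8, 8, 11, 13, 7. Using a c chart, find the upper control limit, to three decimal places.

c̄ = (4 + 6 + 11 + 10 + 13 + 11 + 9 + 11 + 6 + 10 + 10 + 10 + 12 + 4 + 3 + 15 + 8 + 8 + 11 + 13 + 7) / 21 = 192 / 21 = 9.1429
UCL = c̄ + 3√c̄ = 9.1429 + 3 × √9.1429 = 9.1429 + 3 × 3.0237 = 18.2140

18.214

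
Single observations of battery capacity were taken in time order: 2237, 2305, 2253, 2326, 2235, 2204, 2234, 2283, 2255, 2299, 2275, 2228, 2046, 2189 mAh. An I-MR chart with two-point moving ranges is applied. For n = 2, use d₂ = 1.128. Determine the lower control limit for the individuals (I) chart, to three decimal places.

2064.293

X̄ = (2237 + 2305 + 2253 + 2326 + 2235 + 2204 + 2234 + 2283 + 2255 + 2299 + 2275 + 2228 + 2046 + 2189) / 14 = 2240.6429
Moving ranges: 68, 52, 73, 91, 31, 30, 49, 28, 44, 24, 47, 182, 143; M̄R̄ = 862.0000 / 13 = 66.3077
LCL = X̄ − 3·M̄R̄/d₂ = 2240.6429 − 3 × 66.3077 / 1.128 = 2064.2926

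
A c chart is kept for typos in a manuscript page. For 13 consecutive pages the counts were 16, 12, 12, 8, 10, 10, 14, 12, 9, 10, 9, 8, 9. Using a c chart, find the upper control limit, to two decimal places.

20.50

c̄ = (16 + 12 + 12 + 8 + 10 + 10 + 14 + 12 + 9 + 10 + 9 + 8 + 9) / 13 = 139 / 13 = 10.6923
UCL = c̄ + 3√c̄ = 10.6923 + 3 × √10.6923 = 10.6923 + 3 × 3.2699 = 20.5020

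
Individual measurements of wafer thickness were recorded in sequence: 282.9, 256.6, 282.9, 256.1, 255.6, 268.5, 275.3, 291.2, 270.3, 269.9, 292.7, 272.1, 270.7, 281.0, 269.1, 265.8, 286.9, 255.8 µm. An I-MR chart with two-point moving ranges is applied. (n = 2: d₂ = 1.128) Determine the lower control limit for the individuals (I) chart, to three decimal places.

231.845

X̄ = (282.9 + 256.6 + 282.9 + 256.1 + 255.6 + 268.5 + 275.3 + 291.2 + 270.3 + 269.9 + 292.7 + 272.1 + 270.7 + 281.0 + 269.1 + 265.8 + 286.9 + 255.8) / 18 = 272.4111
Moving ranges: 26.3, 26.3, 26.8, 0.5, 12.9, 6.8, 15.9, 20.9, 0.4, 22.8, 20.6, 1.4, 10.3, 11.9, 3.3, 21.1, 31.1; M̄R̄ = 259.3000 / 17 = 15.2529
LCL = X̄ − 3·M̄R̄/d₂ = 272.4111 − 3 × 15.2529 / 1.128 = 231.8448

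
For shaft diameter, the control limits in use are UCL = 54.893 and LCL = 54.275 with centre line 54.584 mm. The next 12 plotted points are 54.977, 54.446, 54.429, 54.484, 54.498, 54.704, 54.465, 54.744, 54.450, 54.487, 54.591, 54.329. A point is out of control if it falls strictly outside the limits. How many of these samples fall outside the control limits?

1

Compare each point to [54.275, 54.893]: sample 1 = 54.977 > UCL.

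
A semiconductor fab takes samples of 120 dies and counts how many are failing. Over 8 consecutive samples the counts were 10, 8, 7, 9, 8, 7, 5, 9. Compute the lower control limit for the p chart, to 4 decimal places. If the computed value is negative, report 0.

p̄ = Σdᵢ / (k·n) = 63 / (8 × 120) = 0.06563
LCL = p̄ − 3·√(p̄(1−p̄)/n) = 0.06563 − 3 × 0.02261 = -0.00219 → 0 (negative, so LCL = 0)

0.0000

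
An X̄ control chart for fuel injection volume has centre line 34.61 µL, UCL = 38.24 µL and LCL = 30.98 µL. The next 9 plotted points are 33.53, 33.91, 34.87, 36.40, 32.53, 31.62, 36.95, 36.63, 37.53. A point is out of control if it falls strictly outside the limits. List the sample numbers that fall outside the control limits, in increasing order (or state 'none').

none

All 9 points lie within [30.98, 38.24].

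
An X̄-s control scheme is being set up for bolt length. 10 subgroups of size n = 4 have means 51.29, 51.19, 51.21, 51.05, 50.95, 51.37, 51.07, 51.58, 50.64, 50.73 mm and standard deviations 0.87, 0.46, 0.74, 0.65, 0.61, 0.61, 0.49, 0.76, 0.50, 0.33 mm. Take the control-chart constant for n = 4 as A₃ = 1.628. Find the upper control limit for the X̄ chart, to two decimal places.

X̄̄ = (51.29 + 51.19 + 51.21 + 51.05 + 50.95 + 51.37 + 51.07 + 51.58 + 50.64 + 50.73) / 10 = 51.1080
s̄ = (0.87 + 0.46 + 0.74 + 0.65 + 0.61 + 0.61 + 0.49 + 0.76 + 0.50 + 0.33) / 10 = 0.6020
UCL = X̄̄ + A₃·s̄ = 51.1080 + 1.628 × 0.6020 = 52.0881

52.09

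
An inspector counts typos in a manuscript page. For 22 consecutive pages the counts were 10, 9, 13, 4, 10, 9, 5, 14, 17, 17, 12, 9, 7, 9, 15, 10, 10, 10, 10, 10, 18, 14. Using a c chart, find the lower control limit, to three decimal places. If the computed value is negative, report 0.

1.050

c̄ = (10 + 9 + 13 + 4 + 10 + 9 + 5 + 14 + 17 + 17 + 12 + 9 + 7 + 9 + 15 + 10 + 10 + 10 + 10 + 10 + 18 + 14) / 22 = 242 / 22 = 11.0000
LCL = c̄ − 3√c̄ = 11.0000 − 3 × 3.3166 = 1.0501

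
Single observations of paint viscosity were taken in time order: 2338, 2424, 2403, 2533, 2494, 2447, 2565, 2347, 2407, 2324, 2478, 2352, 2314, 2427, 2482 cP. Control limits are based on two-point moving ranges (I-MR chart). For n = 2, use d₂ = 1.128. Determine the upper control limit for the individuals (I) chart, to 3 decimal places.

2667.014

X̄ = (2338 + 2424 + 2403 + 2533 + 2494 + 2447 + 2565 + 2347 + 2407 + 2324 + 2478 + 2352 + 2314 + 2427 + 2482) / 15 = 2422.3333
Moving ranges: 86, 21, 130, 39, 47, 118, 218, 60, 83, 154, 126, 38, 113, 55; M̄R̄ = 1288.0000 / 14 = 92.0000
UCL = X̄ + 3·M̄R̄/d₂ = 2422.3333 + 3 × 92.0000 / 1.128 = 2667.0142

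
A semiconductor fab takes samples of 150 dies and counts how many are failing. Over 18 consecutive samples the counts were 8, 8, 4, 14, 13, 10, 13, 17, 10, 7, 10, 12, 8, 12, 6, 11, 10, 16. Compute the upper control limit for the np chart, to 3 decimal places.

p̄ = Σdᵢ / (k·n) = 189 / (18 × 150) = 0.07000
UCL = np̄ + 3·√(np̄(1−p̄)) = 10.5000 + 3 × √(10.5000×0.93000) = 10.5000 + 3 × 3.1249 = 19.8747

19.875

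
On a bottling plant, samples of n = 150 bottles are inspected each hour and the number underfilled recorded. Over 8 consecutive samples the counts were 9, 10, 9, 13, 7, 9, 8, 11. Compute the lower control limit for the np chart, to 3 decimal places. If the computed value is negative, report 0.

0.551

p̄ = Σdᵢ / (k·n) = 76 / (8 × 150) = 0.06333
LCL = np̄ − 3·√(np̄(1−p̄)) = 9.5000 − 3 × 2.9830 = 0.5510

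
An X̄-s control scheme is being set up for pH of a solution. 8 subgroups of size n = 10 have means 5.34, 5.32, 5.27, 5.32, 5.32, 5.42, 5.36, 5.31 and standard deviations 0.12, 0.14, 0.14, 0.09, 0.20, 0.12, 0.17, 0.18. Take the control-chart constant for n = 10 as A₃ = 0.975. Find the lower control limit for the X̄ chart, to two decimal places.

5.19

X̄̄ = (5.34 + 5.32 + 5.27 + 5.32 + 5.32 + 5.42 + 5.36 + 5.31) / 8 = 5.3325
s̄ = (0.12 + 0.14 + 0.14 + 0.09 + 0.20 + 0.12 + 0.17 + 0.18) / 8 = 0.1450
LCL = X̄̄ − A₃·s̄ = 5.3325 − 0.975 × 0.1450 = 5.1911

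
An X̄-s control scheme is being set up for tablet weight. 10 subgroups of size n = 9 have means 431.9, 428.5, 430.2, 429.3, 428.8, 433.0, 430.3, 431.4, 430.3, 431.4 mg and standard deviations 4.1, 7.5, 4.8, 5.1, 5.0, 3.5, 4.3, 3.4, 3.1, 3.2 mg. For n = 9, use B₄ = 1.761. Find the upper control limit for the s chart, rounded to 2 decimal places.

s̄ = (4.1 + 7.5 + 4.8 + 5.1 + 5.0 + 3.5 + 4.3 + 3.4 + 3.1 + 3.2) / 10 = 4.4000
UCL_s = B₄·s̄ = 1.761 × 4.4000 = 7.7484

7.75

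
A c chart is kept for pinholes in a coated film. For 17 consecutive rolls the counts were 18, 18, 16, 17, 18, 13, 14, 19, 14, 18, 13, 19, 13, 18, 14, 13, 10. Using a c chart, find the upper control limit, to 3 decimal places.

27.433

c̄ = (18 + 18 + 16 + 17 + 18 + 13 + 14 + 19 + 14 + 18 + 13 + 19 + 13 + 18 + 14 + 13 + 10) / 17 = 265 / 17 = 15.5882
UCL = c̄ + 3√c̄ = 15.5882 + 3 × √15.5882 = 15.5882 + 3 × 3.9482 = 27.4328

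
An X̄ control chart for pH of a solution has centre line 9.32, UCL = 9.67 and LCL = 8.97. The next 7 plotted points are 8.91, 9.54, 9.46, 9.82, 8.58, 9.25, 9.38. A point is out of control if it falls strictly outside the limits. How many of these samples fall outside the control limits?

Compare each point to [8.97, 9.67]: sample 1 = 8.91 < LCL; sample 4 = 9.82 > UCL; sample 5 = 8.58 < LCL.

3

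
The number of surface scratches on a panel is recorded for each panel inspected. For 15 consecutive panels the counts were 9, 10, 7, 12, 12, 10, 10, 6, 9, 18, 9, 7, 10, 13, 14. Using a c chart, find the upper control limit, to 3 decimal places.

c̄ = (9 + 10 + 7 + 12 + 12 + 10 + 10 + 6 + 9 + 18 + 9 + 7 + 10 + 13 + 14) / 15 = 156 / 15 = 10.4000
UCL = c̄ + 3√c̄ = 10.4000 + 3 × √10.4000 = 10.4000 + 3 × 3.2249 = 20.0747

20.075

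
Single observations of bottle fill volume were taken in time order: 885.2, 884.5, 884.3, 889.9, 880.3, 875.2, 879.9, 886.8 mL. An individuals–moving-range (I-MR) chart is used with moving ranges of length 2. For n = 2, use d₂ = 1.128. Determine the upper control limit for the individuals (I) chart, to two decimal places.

X̄ = (885.2 + 884.5 + 884.3 + 889.9 + 880.3 + 875.2 + 879.9 + 886.8) / 8 = 883.2625
Moving ranges: 0.7, 0.2, 5.6, 9.6, 5.1, 4.7, 6.9; M̄R̄ = 32.8000 / 7 = 4.6857
UCL = X̄ + 3·M̄R̄/d₂ = 883.2625 + 3 × 4.6857 / 1.128 = 895.7245

895.72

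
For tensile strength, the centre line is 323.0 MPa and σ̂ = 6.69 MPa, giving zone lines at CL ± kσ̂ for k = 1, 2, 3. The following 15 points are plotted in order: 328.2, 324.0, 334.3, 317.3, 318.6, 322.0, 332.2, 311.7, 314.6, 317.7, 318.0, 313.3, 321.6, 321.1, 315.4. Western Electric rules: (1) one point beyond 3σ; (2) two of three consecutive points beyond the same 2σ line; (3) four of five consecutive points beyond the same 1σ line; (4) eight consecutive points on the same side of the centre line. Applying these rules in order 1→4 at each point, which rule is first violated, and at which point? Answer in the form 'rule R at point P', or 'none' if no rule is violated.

Zone of each point (C = within 1σ̂, B = 1σ̂–2σ̂, A = 2σ̂–3σ̂, * = beyond 3σ̂; sign = side of CL): 1:+C, 2:+C, 3:+B, 4:-C, 5:-C, 6:-C, 7:+B, 8:-B, 9:-B, 10:-C, 11:-C, 12:-B, 13:-C, 14:-C, 15:-B
Rule 4 (eight consecutive points on the same side of the centre line) is satisfied at point 15.

rule 4 at point 15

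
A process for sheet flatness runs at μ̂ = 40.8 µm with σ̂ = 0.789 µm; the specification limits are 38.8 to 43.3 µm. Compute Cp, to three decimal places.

Cp = (USL − LSL) / (6σ̂) = (43.3 − 38.8) / (6 × 0.789) = 4.5000 / 4.7340 = 0.9506

0.951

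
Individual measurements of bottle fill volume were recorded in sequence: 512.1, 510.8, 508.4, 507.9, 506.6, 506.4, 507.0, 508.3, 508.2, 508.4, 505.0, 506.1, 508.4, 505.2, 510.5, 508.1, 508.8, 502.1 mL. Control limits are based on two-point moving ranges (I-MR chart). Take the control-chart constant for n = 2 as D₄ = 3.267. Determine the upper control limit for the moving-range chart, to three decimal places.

Moving ranges: 1.3, 2.4, 0.5, 1.3, 0.2, 0.6, 1.3, 0.1, 0.2, 3.4, 1.1, 2.3, 3.2, 5.3, 2.4, 0.7, 6.7; M̄R̄ = 33.0000 / 17 = 1.9412
UCL_MR = D₄·M̄R̄ = 3.267 × 1.9412 = 6.3418

6.342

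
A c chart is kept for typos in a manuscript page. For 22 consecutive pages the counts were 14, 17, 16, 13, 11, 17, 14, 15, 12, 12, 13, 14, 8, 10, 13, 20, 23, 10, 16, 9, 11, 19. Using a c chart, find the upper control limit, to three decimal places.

c̄ = (14 + 17 + 16 + 13 + 11 + 17 + 14 + 15 + 12 + 12 + 13 + 14 + 8 + 10 + 13 + 20 + 23 + 10 + 16 + 9 + 11 + 19) / 22 = 307 / 22 = 13.9545
UCL = c̄ + 3√c̄ = 13.9545 + 3 × √13.9545 = 13.9545 + 3 × 3.7356 = 25.1613

25.161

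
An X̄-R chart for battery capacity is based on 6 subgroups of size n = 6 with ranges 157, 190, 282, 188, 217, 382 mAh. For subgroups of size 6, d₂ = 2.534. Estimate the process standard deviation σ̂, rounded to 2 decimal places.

93.13

R̄ = (157 + 190 + 282 + 188 + 217 + 382) / 6 = 236.0000
σ̂ = R̄ / d₂ = 236.0000 / 2.534 = 93.1334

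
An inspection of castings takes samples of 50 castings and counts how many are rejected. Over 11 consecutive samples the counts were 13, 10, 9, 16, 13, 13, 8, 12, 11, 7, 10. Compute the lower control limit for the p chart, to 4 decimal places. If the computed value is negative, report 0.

p̄ = Σdᵢ / (k·n) = 122 / (11 × 50) = 0.22182
LCL = p̄ − 3·√(p̄(1−p̄)/n) = 0.22182 − 3 × 0.05876 = 0.04555

0.0455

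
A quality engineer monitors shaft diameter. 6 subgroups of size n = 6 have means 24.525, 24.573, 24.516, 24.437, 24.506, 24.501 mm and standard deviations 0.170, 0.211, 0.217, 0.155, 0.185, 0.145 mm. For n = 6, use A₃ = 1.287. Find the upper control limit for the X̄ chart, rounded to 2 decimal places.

24.74

X̄̄ = (24.525 + 24.573 + 24.516 + 24.437 + 24.506 + 24.501) / 6 = 24.5097
s̄ = (0.170 + 0.211 + 0.217 + 0.155 + 0.185 + 0.145) / 6 = 0.1805
UCL = X̄̄ + A₃·s̄ = 24.5097 + 1.287 × 0.1805 = 24.7420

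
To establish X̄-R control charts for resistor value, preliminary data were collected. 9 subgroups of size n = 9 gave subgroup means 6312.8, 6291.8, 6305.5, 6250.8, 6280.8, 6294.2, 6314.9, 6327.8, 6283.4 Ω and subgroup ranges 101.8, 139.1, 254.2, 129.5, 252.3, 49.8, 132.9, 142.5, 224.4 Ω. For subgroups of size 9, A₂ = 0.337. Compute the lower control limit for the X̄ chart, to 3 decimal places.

X̄̄ = (6312.8 + 6291.8 + 6305.5 + 6250.8 + 6280.8 + 6294.2 + 6314.9 + 6327.8 + 6283.4) / 9 = 56662.0000 / 9 = 6295.7778
R̄ = (101.8 + 139.1 + 254.2 + 129.5 + 252.3 + 49.8 + 132.9 + 142.5 + 224.4) / 9 = 1426.5000 / 9 = 158.5000
LCL = X̄̄ − A₂·R̄ = 6295.7778 − 0.337 × 158.5000 = 6242.3633

6242.363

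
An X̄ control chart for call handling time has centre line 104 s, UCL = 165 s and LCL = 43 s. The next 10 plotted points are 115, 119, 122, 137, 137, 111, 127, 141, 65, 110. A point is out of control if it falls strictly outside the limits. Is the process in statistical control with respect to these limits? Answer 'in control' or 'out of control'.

in control

All 10 points lie within [43, 165].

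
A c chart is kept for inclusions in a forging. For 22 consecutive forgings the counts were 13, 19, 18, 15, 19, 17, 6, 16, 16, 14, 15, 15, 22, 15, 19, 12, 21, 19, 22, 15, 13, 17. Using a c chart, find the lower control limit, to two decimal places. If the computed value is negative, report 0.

c̄ = (13 + 19 + 18 + 15 + 19 + 17 + 6 + 16 + 16 + 14 + 15 + 15 + 22 + 15 + 19 + 12 + 21 + 19 + 22 + 15 + 13 + 17) / 22 = 358 / 22 = 16.2727
LCL = c̄ − 3√c̄ = 16.2727 − 3 × 4.0339 = 4.1709

4.17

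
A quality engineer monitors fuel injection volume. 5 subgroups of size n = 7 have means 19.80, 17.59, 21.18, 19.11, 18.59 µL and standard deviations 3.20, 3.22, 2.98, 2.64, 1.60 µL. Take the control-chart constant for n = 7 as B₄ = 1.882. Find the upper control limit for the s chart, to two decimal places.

s̄ = (3.20 + 3.22 + 2.98 + 2.64 + 1.60) / 5 = 2.7280
UCL_s = B₄·s̄ = 1.882 × 2.7280 = 5.1341

5.13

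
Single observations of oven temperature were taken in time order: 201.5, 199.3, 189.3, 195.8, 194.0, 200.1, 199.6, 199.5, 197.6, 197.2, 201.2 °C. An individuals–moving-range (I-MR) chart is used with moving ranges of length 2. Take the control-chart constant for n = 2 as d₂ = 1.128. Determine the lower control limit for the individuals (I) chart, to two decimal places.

188.83

X̄ = (201.5 + 199.3 + 189.3 + 195.8 + 194.0 + 200.1 + 199.6 + 199.5 + 197.6 + 197.2 + 201.2) / 11 = 197.7364
Moving ranges: 2.2, 10.0, 6.5, 1.8, 6.1, 0.5, 0.1, 1.9, 0.4, 4.0; M̄R̄ = 33.5000 / 10 = 3.3500
LCL = X̄ − 3·M̄R̄/d₂ = 197.7364 − 3 × 3.3500 / 1.128 = 188.8268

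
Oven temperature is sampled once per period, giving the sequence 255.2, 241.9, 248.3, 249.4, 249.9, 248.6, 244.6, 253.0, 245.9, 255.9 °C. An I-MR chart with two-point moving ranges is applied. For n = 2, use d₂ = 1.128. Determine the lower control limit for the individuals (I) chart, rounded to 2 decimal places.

233.87

X̄ = (255.2 + 241.9 + 248.3 + 249.4 + 249.9 + 248.6 + 244.6 + 253.0 + 245.9 + 255.9) / 10 = 249.2700
Moving ranges: 13.3, 6.4, 1.1, 0.5, 1.3, 4.0, 8.4, 7.1, 10.0; M̄R̄ = 52.1000 / 9 = 5.7889
LCL = X̄ − 3·M̄R̄/d₂ = 249.2700 − 3 × 5.7889 / 1.128 = 233.8740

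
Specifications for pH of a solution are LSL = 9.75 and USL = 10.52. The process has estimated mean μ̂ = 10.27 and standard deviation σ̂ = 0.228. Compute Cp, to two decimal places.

0.56

Cp = (USL − LSL) / (6σ̂) = (10.52 − 9.75) / (6 × 0.228) = 0.7700 / 1.3680 = 0.5629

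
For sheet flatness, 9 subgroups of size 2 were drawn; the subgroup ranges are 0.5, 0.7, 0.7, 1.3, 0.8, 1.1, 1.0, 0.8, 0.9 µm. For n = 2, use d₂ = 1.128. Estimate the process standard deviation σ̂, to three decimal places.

R̄ = (0.5 + 0.7 + 0.7 + 1.3 + 0.8 + 1.1 + 1.0 + 0.8 + 0.9) / 9 = 0.8667
σ̂ = R̄ / d₂ = 0.8667 / 1.128 = 0.7683

0.768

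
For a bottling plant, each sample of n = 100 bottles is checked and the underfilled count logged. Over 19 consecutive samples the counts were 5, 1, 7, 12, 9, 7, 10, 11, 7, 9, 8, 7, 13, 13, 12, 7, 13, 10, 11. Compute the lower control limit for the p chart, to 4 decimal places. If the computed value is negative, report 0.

0.0044

p̄ = Σdᵢ / (k·n) = 172 / (19 × 100) = 0.09053
LCL = p̄ − 3·√(p̄(1−p̄)/n) = 0.09053 − 3 × 0.02869 = 0.00445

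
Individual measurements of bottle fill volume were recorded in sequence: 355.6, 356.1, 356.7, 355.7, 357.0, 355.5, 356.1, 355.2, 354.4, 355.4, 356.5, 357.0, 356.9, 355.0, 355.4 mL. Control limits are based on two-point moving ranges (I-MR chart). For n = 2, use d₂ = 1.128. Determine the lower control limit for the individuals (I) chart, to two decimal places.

353.58

X̄ = (355.6 + 356.1 + 356.7 + 355.7 + 357.0 + 355.5 + 356.1 + 355.2 + 354.4 + 355.4 + 356.5 + 357.0 + 356.9 + 355.0 + 355.4) / 15 = 355.9000
Moving ranges: 0.5, 0.6, 1.0, 1.3, 1.5, 0.6, 0.9, 0.8, 1.0, 1.1, 0.5, 0.1, 1.9, 0.4; M̄R̄ = 12.2000 / 14 = 0.8714
LCL = X̄ − 3·M̄R̄/d₂ = 355.9000 − 3 × 0.8714 / 1.128 = 353.5824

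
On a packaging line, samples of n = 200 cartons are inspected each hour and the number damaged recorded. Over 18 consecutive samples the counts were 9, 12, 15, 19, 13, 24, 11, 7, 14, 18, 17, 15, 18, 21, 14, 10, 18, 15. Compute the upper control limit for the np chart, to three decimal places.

p̄ = Σdᵢ / (k·n) = 270 / (18 × 200) = 0.07500
UCL = np̄ + 3·√(np̄(1−p̄)) = 15.0000 + 3 × √(15.0000×0.92500) = 15.0000 + 3 × 3.7249 = 26.1747

26.175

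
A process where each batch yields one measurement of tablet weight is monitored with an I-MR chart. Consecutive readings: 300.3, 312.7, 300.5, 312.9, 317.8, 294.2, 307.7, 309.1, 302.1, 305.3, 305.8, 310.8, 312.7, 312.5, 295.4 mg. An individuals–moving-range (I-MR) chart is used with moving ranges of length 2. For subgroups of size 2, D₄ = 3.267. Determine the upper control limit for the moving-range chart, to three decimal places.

26.906

Moving ranges: 12.4, 12.2, 12.4, 4.9, 23.6, 13.5, 1.4, 7.0, 3.2, 0.5, 5.0, 1.9, 0.2, 17.1; M̄R̄ = 115.3000 / 14 = 8.2357
UCL_MR = D₄·M̄R̄ = 3.267 × 8.2357 = 26.9061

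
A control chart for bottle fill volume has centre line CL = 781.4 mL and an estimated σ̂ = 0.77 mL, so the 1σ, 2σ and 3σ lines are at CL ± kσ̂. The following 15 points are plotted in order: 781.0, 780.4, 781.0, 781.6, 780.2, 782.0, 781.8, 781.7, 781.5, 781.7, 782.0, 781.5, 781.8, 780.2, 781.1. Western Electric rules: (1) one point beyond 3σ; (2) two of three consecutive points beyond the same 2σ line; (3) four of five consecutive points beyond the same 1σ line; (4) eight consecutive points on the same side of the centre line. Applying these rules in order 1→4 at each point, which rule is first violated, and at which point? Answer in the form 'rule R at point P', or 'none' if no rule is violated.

Zone of each point (C = within 1σ̂, B = 1σ̂–2σ̂, A = 2σ̂–3σ̂, * = beyond 3σ̂; sign = side of CL): 1:-C, 2:-B, 3:-C, 4:+C, 5:-B, 6:+C, 7:+C, 8:+C, 9:+C, 10:+C, 11:+C, 12:+C, 13:+C, 14:-B, 15:-C
Rule 4 (eight consecutive points on the same side of the centre line) is satisfied at point 13.

rule 4 at point 13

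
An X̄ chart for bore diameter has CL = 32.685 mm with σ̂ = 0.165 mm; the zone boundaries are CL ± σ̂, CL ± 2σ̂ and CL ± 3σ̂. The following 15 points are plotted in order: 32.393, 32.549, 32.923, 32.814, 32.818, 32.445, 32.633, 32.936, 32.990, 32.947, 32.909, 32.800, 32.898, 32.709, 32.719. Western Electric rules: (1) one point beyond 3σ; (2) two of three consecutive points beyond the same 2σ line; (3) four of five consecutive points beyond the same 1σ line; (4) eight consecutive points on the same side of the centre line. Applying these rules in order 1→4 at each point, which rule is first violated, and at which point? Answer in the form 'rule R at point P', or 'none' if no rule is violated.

Zone of each point (C = within 1σ̂, B = 1σ̂–2σ̂, A = 2σ̂–3σ̂, * = beyond 3σ̂; sign = side of CL): 1:-B, 2:-C, 3:+B, 4:+C, 5:+C, 6:-B, 7:-C, 8:+B, 9:+B, 10:+B, 11:+B, 12:+C, 13:+B, 14:+C, 15:+C
Rule 3 (four of five consecutive points beyond the same 1σ limit) is satisfied at point 11.

rule 3 at point 11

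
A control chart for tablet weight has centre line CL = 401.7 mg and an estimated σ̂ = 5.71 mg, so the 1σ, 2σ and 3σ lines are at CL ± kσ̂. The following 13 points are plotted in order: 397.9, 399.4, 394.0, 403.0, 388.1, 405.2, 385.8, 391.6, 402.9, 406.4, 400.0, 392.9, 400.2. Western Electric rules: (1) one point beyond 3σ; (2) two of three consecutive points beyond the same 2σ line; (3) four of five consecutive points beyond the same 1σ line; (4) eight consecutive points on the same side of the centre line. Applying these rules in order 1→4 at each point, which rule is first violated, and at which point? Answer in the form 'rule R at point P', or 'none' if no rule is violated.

rule 2 at point 7

Zone of each point (C = within 1σ̂, B = 1σ̂–2σ̂, A = 2σ̂–3σ̂, * = beyond 3σ̂; sign = side of CL): 1:-C, 2:-C, 3:-B, 4:+C, 5:-A, 6:+C, 7:-A, 8:-B, 9:+C, 10:+C, 11:-C, 12:-B, 13:-C
Rule 2 (two of three consecutive points beyond the same 2σ limit) is satisfied at point 7.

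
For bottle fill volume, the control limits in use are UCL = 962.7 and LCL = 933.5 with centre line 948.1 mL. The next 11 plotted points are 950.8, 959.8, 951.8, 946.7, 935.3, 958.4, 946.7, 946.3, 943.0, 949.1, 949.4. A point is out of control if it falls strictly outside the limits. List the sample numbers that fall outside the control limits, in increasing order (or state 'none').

none

All 11 points lie within [933.5, 962.7].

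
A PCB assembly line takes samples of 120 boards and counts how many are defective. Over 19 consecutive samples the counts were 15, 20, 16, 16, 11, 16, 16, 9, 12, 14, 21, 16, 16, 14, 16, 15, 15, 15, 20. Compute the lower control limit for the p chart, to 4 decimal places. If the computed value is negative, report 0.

p̄ = Σdᵢ / (k·n) = 293 / (19 × 120) = 0.12851
LCL = p̄ − 3·√(p̄(1−p̄)/n) = 0.12851 − 3 × 0.03055 = 0.03686

0.0369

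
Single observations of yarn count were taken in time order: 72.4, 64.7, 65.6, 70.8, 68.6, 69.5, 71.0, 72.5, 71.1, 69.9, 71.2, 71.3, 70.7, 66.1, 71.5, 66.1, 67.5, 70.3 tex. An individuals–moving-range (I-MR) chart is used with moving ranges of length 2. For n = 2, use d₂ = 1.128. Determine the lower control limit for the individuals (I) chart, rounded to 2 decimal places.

62.59

X̄ = (72.4 + 64.7 + 65.6 + 70.8 + 68.6 + 69.5 + 71.0 + 72.5 + 71.1 + 69.9 + 71.2 + 71.3 + 70.7 + 66.1 + 71.5 + 66.1 + 67.5 + 70.3) / 18 = 69.4889
Moving ranges: 7.7, 0.9, 5.2, 2.2, 0.9, 1.5, 1.5, 1.4, 1.2, 1.3, 0.1, 0.6, 4.6, 5.4, 5.4, 1.4, 2.8; M̄R̄ = 44.1000 / 17 = 2.5941
LCL = X̄ − 3·M̄R̄/d₂ = 69.4889 − 3 × 2.5941 / 1.128 = 62.5896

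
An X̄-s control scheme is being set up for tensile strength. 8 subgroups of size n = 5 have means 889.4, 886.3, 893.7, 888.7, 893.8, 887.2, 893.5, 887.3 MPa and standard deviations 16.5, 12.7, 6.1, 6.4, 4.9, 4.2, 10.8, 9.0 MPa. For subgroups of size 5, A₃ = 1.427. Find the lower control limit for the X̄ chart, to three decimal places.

X̄̄ = (889.4 + 886.3 + 893.7 + 888.7 + 893.8 + 887.2 + 893.5 + 887.3) / 8 = 889.9875
s̄ = (16.5 + 12.7 + 6.1 + 6.4 + 4.9 + 4.2 + 10.8 + 9.0) / 8 = 8.8250
LCL = X̄̄ − A₃·s̄ = 889.9875 − 1.427 × 8.8250 = 877.3942

877.394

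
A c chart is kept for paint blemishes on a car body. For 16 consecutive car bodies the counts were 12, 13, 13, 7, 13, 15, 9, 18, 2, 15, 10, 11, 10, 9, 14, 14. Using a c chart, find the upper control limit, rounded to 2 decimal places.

21.76

c̄ = (12 + 13 + 13 + 7 + 13 + 15 + 9 + 18 + 2 + 15 + 10 + 11 + 10 + 9 + 14 + 14) / 16 = 185 / 16 = 11.5625
UCL = c̄ + 3√c̄ = 11.5625 + 3 × √11.5625 = 11.5625 + 3 × 3.4004 = 21.7636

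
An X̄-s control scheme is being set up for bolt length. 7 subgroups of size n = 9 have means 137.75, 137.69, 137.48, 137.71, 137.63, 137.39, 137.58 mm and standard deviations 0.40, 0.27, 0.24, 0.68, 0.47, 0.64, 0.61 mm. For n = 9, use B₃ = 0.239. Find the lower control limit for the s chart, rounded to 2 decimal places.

0.11

s̄ = (0.40 + 0.27 + 0.24 + 0.68 + 0.47 + 0.64 + 0.61) / 7 = 0.4729
LCL_s = B₃·s̄ = 0.239 × 0.4729 = 0.1130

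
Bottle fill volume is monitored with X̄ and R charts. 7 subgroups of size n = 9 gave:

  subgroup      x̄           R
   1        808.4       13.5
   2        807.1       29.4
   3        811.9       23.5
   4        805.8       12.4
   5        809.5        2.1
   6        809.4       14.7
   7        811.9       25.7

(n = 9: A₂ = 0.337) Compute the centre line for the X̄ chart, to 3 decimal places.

809.143

X̄̄ = (808.4 + 807.1 + 811.9 + 805.8 + 809.5 + 809.4 + 811.9) / 7 = 5664.0000 / 7 = 809.1429
CL = X̄̄ = 809.1429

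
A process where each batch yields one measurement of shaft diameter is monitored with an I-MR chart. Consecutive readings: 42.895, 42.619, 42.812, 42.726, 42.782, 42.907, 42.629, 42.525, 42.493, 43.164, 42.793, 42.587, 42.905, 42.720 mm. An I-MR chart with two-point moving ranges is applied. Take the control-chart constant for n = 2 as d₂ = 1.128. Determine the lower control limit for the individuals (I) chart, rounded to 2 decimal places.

X̄ = (42.895 + 42.619 + 42.812 + 42.726 + 42.782 + 42.907 + 42.629 + 42.525 + 42.493 + 43.164 + 42.793 + 42.587 + 42.905 + 42.720) / 14 = 42.7541
Moving ranges: 0.276, 0.193, 0.086, 0.056, 0.125, 0.278, 0.104, 0.032, 0.671, 0.371, 0.206, 0.318, 0.185; M̄R̄ = 2.9010 / 13 = 0.2232
LCL = X̄ − 3·M̄R̄/d₂ = 42.7541 − 3 × 0.2232 / 1.128 = 42.1606

42.16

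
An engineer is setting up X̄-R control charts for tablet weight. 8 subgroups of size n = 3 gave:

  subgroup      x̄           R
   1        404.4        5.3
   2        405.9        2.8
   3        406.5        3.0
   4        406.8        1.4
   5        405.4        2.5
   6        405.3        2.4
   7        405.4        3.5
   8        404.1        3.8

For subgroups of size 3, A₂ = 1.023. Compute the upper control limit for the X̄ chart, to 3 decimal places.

408.634

X̄̄ = (404.4 + 405.9 + 406.5 + 406.8 + 405.4 + 405.3 + 405.4 + 404.1) / 8 = 3243.8000 / 8 = 405.4750
R̄ = (5.3 + 2.8 + 3.0 + 1.4 + 2.5 + 2.4 + 3.5 + 3.8) / 8 = 24.7000 / 8 = 3.0875
UCL = X̄̄ + A₂·R̄ = 405.4750 + 1.023 × 3.0875 = 408.6335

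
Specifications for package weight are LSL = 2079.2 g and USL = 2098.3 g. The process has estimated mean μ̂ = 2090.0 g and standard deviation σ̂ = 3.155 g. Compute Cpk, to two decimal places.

0.88

Cpu = (USL − μ̂) / (3σ̂) = (2098.3 − 2090.0) / (3 × 3.155) = 0.8769; Cpl = (μ̂ − LSL) / (3σ̂) = (2090.0 − 2079.2) / (3 × 3.155) = 1.1410; Cpk = min(Cpu, Cpl) = 0.8769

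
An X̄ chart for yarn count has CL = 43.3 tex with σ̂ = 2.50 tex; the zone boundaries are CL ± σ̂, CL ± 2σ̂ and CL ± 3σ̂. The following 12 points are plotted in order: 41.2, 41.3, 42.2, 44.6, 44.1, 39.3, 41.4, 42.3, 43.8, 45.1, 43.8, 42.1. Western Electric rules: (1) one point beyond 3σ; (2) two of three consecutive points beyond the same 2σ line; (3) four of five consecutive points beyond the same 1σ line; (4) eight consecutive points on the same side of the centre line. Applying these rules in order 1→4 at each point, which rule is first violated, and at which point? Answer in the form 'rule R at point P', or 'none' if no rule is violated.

none

Zone of each point (C = within 1σ̂, B = 1σ̂–2σ̂, A = 2σ̂–3σ̂, * = beyond 3σ̂; sign = side of CL): 1:-C, 2:-C, 3:-C, 4:+C, 5:+C, 6:-B, 7:-C, 8:-C, 9:+C, 10:+C, 11:+C, 12:-C
No rule fires across all 12 points.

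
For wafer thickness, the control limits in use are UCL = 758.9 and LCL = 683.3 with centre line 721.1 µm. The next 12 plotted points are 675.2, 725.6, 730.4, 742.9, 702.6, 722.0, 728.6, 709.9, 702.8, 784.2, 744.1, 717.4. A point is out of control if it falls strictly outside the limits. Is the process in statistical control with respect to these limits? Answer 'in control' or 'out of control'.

out of control

Compare each point to [683.3, 758.9]: sample 1 = 675.2 < LCL; sample 10 = 784.2 > UCL.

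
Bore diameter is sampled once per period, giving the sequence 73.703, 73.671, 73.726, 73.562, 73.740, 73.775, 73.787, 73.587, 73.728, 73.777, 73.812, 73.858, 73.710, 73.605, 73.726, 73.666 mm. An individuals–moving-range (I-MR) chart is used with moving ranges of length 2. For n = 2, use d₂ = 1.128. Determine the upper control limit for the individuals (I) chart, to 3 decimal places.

73.959

X̄ = (73.703 + 73.671 + 73.726 + 73.562 + 73.740 + 73.775 + 73.787 + 73.587 + 73.728 + 73.777 + 73.812 + 73.858 + 73.710 + 73.605 + 73.726 + 73.666) / 16 = 73.7146
Moving ranges: 0.032, 0.055, 0.164, 0.178, 0.035, 0.012, 0.200, 0.141, 0.049, 0.035, 0.046, 0.148, 0.105, 0.121, 0.060; M̄R̄ = 1.3810 / 15 = 0.0921
UCL = X̄ + 3·M̄R̄/d₂ = 73.7146 + 3 × 0.0921 / 1.128 = 73.9594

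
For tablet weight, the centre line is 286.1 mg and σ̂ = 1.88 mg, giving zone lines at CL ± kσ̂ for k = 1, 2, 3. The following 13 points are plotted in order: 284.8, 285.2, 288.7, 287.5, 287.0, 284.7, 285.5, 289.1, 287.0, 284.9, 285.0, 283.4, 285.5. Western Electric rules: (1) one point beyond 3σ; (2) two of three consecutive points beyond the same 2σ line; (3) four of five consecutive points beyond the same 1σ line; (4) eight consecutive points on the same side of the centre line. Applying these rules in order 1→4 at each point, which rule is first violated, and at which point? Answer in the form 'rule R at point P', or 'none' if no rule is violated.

none

Zone of each point (C = within 1σ̂, B = 1σ̂–2σ̂, A = 2σ̂–3σ̂, * = beyond 3σ̂; sign = side of CL): 1:-C, 2:-C, 3:+B, 4:+C, 5:+C, 6:-C, 7:-C, 8:+B, 9:+C, 10:-C, 11:-C, 12:-B, 13:-C
No rule fires across all 13 points.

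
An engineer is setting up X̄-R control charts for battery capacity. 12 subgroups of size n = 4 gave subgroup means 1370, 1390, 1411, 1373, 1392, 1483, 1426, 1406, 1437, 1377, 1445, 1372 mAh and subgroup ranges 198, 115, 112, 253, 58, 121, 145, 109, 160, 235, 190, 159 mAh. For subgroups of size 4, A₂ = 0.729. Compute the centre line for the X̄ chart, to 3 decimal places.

1406.833

X̄̄ = (1370 + 1390 + 1411 + 1373 + 1392 + 1483 + 1426 + 1406 + 1437 + 1377 + 1445 + 1372) / 12 = 16882.0000 / 12 = 1406.8333
CL = X̄̄ = 1406.8333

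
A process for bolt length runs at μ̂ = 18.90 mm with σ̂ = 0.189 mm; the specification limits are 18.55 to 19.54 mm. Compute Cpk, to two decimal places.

Cpu = (USL − μ̂) / (3σ̂) = (19.54 − 18.90) / (3 × 0.189) = 1.1287; Cpl = (μ̂ − LSL) / (3σ̂) = (18.90 − 18.55) / (3 × 0.189) = 0.6173; Cpk = min(Cpu, Cpl) = 0.6173

0.62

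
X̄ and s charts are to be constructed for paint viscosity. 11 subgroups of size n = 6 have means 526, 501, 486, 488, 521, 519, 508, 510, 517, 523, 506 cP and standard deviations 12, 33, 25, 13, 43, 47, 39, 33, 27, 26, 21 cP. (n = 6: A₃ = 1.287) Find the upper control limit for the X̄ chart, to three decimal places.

546.868

X̄̄ = (526 + 501 + 486 + 488 + 521 + 519 + 508 + 510 + 517 + 523 + 506) / 11 = 509.5455
s̄ = (12 + 33 + 25 + 13 + 43 + 47 + 39 + 33 + 27 + 26 + 21) / 11 = 29.0000
UCL = X̄̄ + A₃·s̄ = 509.5455 + 1.287 × 29.0000 = 546.8685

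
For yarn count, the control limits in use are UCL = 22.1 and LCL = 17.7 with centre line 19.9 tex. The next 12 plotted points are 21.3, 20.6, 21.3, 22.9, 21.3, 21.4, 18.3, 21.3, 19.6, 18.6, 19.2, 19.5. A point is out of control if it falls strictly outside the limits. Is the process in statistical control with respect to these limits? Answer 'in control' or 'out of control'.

Compare each point to [17.7, 22.1]: sample 4 = 22.9 > UCL.

out of control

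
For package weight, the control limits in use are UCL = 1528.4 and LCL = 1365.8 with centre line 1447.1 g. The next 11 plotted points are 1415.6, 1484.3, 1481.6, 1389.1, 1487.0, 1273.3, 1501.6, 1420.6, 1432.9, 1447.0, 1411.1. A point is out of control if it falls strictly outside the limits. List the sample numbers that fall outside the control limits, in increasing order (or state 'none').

6

Compare each point to [1365.8, 1528.4]: sample 6 = 1273.3 < LCL.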